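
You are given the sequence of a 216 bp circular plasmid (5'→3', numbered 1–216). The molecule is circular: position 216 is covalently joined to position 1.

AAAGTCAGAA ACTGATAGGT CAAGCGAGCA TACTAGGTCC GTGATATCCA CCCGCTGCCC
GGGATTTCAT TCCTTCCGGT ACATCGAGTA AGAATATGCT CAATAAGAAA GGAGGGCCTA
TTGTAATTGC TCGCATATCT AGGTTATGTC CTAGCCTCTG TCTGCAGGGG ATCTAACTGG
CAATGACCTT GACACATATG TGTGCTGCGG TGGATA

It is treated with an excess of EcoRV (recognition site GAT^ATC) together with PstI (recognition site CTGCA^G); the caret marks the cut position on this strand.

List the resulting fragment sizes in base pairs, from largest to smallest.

The EcoRV site (GATATC) starts at position 43.
EcoRV cuts after base 3 of each site, so after position 45.
The PstI site (CTGCAG) starts at position 162.
PstI cuts after base 5 of each site (before the last base), so after position 166.
Combined cut positions: 45, 166.
Circular molecule, 2 cuts → 2 fragments:
  46–166 → 121 bp
  167–216 then 1–45 → 50 + 45 = 95 bp
Sorted largest to smallest: 121, 95 bp.

121, 95 bp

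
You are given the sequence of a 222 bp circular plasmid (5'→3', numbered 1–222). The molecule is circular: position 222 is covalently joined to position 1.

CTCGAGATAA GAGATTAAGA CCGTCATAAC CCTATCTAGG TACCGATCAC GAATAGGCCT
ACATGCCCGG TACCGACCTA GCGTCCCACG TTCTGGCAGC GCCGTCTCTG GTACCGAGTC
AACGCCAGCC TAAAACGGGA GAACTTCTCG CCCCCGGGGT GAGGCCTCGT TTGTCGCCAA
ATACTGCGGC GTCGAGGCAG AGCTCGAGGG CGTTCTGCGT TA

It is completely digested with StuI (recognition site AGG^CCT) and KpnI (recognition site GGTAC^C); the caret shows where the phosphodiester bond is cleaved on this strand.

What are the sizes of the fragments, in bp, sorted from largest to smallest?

101, 50, 41, 16, 14 bp

StuI sites (AGGCCT) start at positions 55, 162.
StuI cuts after base 3 of each site, so after positions 57, 164.
KpnI sites (GGTACC) start at positions 39, 69, 110.
KpnI cuts after base 5 of each site (before the last base), so after positions 43, 73, 114.
Combined cut positions: 43, 57, 73, 114, 164.
Circular molecule, 5 cuts → 5 fragments:
  44–57 → 14 bp
  58–73 → 16 bp
  74–114 → 41 bp
  115–164 → 50 bp
  165–222 then 1–43 → 58 + 43 = 101 bp
Sorted largest to smallest: 101, 50, 41, 16, 14 bp.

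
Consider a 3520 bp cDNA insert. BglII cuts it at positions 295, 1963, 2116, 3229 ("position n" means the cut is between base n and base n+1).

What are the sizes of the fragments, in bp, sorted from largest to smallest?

Linear molecule, 4 cuts → 5 fragments:
  295 − 0 = 295 bp
  1963 − 295 = 1668 bp
  2116 − 1963 = 153 bp
  3229 − 2116 = 1113 bp
  3520 − 3229 = 291 bp
Sorted largest to smallest: 1668, 1113, 295, 291, 153 bp.

1668, 1113, 295, 291, 153 bp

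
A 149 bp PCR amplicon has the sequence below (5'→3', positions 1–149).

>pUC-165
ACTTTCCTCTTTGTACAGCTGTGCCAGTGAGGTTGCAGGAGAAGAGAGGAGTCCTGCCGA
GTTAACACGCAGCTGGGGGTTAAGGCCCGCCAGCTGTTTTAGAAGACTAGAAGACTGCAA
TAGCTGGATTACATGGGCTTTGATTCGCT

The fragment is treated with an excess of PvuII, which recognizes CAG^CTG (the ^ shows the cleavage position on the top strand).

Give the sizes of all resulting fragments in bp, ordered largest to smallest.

56, 54, 21, 18 bp

PvuII sites (CAGCTG) start at positions 16, 70, 91.
PvuII cuts after base 3 of each site, so after positions 18, 72, 93.
Linear molecule, 3 cuts → 4 fragments:
  1–18 → 18 bp
  19–72 → 54 bp
  73–93 → 21 bp
  94–149 → 56 bp
Sorted largest to smallest: 56, 54, 21, 18 bp.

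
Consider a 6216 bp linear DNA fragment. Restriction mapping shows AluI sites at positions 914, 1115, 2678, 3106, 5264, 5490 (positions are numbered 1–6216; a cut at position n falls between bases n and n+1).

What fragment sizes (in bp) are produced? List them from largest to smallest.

Linear molecule, 6 cuts → 7 fragments:
  914 − 0 = 914 bp
  1115 − 914 = 201 bp
  2678 − 1115 = 1563 bp
  3106 − 2678 = 428 bp
  5264 − 3106 = 2158 bp
  5490 − 5264 = 226 bp
  6216 − 5490 = 726 bp
Sorted largest to smallest: 2158, 1563, 914, 726, 428, 226, 201 bp.

2158, 1563, 914, 726, 428, 226, 201 bp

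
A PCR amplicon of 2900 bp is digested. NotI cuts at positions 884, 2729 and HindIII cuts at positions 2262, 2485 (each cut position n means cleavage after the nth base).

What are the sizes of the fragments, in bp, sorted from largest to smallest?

1378, 884, 244, 223, 171 bp

Combined cut positions (sorted): 884, 2262, 2485, 2729.
Linear molecule, 4 cuts → 5 fragments:
  884 − 0 = 884 bp
  2262 − 884 = 1378 bp
  2485 − 2262 = 223 bp
  2729 − 2485 = 244 bp
  2900 − 2729 = 171 bp
Sorted largest to smallest: 1378, 884, 244, 223, 171 bp.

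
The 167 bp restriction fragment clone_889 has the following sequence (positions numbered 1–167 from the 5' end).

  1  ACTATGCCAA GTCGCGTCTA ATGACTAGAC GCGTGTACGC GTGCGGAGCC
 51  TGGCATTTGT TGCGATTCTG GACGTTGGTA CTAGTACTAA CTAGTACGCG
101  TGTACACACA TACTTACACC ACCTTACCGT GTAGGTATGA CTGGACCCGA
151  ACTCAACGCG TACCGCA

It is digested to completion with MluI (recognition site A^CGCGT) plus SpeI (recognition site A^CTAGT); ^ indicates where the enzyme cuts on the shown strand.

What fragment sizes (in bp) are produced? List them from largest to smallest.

60, 43, 29, 11, 10, 8, 6 bp

MluI sites (ACGCGT) start at positions 29, 37, 96, 156.
MluI cuts after the first base of each site, so after positions 29, 37, 96, 156.
SpeI sites (ACTAGT) start at positions 80, 90.
SpeI cuts after the first base of each site, so after positions 80, 90.
Combined cut positions: 29, 37, 80, 90, 96, 156.
Linear molecule, 6 cuts → 7 fragments:
  1–29 → 29 bp
  30–37 → 8 bp
  38–80 → 43 bp
  81–90 → 10 bp
  91–96 → 6 bp
  97–156 → 60 bp
  157–167 → 11 bp
Sorted largest to smallest: 60, 43, 29, 11, 10, 8, 6 bp.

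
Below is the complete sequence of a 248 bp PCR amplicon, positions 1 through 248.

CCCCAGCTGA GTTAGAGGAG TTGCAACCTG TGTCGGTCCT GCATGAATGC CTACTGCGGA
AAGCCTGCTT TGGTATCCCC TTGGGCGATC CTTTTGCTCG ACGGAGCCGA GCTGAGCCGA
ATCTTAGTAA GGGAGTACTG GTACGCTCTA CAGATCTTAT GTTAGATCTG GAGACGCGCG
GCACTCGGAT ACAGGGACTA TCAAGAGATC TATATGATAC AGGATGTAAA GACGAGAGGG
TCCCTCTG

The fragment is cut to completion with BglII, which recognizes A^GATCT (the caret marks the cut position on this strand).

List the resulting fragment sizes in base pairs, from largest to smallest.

152, 42, 42, 12 bp

BglII sites (AGATCT) start at positions 152, 164, 206.
BglII cuts after the first base of each site, so after positions 152, 164, 206.
Linear molecule, 3 cuts → 4 fragments:
  1–152 → 152 bp
  153–164 → 12 bp
  165–206 → 42 bp
  207–248 → 42 bp
Sorted largest to smallest: 152, 42, 42, 12 bp.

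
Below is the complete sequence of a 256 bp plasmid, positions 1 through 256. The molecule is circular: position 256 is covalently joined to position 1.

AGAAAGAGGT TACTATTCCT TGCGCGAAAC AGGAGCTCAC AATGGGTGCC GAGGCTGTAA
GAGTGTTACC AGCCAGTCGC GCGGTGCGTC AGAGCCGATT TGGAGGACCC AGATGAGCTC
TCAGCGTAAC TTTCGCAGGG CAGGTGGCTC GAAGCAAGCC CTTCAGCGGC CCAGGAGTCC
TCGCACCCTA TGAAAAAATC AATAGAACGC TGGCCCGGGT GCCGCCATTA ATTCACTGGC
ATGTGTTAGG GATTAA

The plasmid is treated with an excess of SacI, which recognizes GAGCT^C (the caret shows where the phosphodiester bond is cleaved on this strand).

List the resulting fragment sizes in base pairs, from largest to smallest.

SacI sites (GAGCTC) start at positions 33, 115.
SacI cuts after base 5 of each site (before the last base), so after positions 37, 119.
Circular molecule, 2 cuts → 2 fragments:
  38–119 → 82 bp
  120–256 then 1–37 → 137 + 37 = 174 bp
Sorted largest to smallest: 174, 82 bp.

174, 82 bp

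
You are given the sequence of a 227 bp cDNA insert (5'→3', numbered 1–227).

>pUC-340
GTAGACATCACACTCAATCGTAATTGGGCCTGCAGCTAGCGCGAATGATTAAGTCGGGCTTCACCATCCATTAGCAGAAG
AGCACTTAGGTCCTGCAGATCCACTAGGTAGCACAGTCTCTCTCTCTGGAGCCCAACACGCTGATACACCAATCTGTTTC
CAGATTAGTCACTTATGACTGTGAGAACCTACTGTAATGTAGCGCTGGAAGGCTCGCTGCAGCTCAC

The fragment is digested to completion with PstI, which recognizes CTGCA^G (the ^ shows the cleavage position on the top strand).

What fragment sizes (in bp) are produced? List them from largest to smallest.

PstI sites (CTGCAG) start at positions 30, 93, 217.
PstI cuts after base 5 of each site (before the last base), so after positions 34, 97, 221.
Linear molecule, 3 cuts → 4 fragments:
  1–34 → 34 bp
  35–97 → 63 bp
  98–221 → 124 bp
  222–227 → 6 bp
Sorted largest to smallest: 124, 63, 34, 6 bp.

124, 63, 34, 6 bp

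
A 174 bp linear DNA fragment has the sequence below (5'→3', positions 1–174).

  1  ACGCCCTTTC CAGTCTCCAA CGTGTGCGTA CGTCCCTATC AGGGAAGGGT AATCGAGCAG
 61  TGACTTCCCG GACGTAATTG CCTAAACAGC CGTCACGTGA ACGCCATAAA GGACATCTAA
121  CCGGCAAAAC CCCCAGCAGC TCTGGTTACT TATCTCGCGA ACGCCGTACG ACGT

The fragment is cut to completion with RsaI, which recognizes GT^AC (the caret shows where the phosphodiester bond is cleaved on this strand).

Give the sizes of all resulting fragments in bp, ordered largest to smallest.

RsaI sites (GTAC) start at positions 28, 166.
RsaI cuts after base 2 of each site, so after positions 29, 167.
Linear molecule, 2 cuts → 3 fragments:
  1–29 → 29 bp
  30–167 → 138 bp
  168–174 → 7 bp
Sorted largest to smallest: 138, 29, 7 bp.

138, 29, 7 bp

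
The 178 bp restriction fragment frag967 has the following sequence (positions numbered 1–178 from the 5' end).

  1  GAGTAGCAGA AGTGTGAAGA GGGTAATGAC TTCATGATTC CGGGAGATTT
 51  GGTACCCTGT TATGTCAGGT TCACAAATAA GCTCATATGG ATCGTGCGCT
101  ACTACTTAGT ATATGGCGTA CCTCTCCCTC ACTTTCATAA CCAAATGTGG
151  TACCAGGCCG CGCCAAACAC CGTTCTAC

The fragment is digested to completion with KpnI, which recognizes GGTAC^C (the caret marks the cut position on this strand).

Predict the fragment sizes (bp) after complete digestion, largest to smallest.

98, 55, 25 bp

KpnI sites (GGTACC) start at positions 51, 149.
KpnI cuts after base 5 of each site (before the last base), so after positions 55, 153.
Linear molecule, 2 cuts → 3 fragments:
  1–55 → 55 bp
  56–153 → 98 bp
  154–178 → 25 bp
Sorted largest to smallest: 98, 55, 25 bp.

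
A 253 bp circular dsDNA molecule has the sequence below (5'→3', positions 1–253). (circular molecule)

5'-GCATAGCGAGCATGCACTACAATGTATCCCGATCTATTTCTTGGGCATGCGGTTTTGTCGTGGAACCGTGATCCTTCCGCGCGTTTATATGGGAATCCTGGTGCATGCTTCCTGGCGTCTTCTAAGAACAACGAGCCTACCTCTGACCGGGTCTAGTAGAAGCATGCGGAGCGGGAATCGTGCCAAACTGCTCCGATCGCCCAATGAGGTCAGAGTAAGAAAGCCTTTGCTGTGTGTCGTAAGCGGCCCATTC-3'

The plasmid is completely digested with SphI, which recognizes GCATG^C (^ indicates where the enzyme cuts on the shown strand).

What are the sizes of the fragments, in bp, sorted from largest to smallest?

SphI sites (GCATGC) start at positions 10, 45, 103, 162.
SphI cuts after base 5 of each site (before the last base), so after positions 14, 49, 107, 166.
Circular molecule, 4 cuts → 4 fragments:
  15–49 → 35 bp
  50–107 → 58 bp
  108–166 → 59 bp
  167–253 then 1–14 → 87 + 14 = 101 bp
Sorted largest to smallest: 101, 59, 58, 35 bp.

101, 59, 58, 35 bp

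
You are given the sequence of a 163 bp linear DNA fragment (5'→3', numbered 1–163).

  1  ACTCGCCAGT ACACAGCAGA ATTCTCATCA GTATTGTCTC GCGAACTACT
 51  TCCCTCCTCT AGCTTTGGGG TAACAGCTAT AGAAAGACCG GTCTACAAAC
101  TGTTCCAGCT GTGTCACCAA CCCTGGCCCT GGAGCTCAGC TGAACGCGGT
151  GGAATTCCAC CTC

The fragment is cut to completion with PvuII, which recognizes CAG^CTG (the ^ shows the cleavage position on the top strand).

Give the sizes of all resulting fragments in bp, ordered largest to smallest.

108, 31, 24 bp

PvuII sites (CAGCTG) start at positions 106, 137.
PvuII cuts after base 3 of each site, so after positions 108, 139.
Linear molecule, 2 cuts → 3 fragments:
  1–108 → 108 bp
  109–139 → 31 bp
  140–163 → 24 bp
Sorted largest to smallest: 108, 31, 24 bp.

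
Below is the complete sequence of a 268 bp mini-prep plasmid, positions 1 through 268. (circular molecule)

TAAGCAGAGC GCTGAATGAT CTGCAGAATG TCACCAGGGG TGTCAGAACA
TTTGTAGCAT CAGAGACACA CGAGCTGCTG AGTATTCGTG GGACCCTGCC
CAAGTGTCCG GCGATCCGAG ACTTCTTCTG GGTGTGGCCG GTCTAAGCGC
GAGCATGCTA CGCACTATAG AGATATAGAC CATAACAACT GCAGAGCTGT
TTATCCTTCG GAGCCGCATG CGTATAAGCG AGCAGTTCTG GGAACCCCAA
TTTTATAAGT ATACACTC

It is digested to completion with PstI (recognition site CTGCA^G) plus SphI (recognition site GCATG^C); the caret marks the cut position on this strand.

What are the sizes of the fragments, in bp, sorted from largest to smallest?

132, 73, 36, 27 bp

PstI sites (CTGCAG) start at positions 21, 189.
PstI cuts after base 5 of each site (before the last base), so after positions 25, 193.
SphI sites (GCATGC) start at positions 153, 216.
SphI cuts after base 5 of each site (before the last base), so after positions 157, 220.
Combined cut positions: 25, 157, 193, 220.
Circular molecule, 4 cuts → 4 fragments:
  26–157 → 132 bp
  158–193 → 36 bp
  194–220 → 27 bp
  221–268 then 1–25 → 48 + 25 = 73 bp
Sorted largest to smallest: 132, 73, 36, 27 bp.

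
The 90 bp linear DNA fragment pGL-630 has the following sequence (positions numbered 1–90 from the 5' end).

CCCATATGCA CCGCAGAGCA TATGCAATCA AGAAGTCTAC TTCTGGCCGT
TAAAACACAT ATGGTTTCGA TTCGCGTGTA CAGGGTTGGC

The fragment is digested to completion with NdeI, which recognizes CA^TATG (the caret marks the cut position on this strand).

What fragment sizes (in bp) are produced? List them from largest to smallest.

39, 31, 16, 4 bp

NdeI sites (CATATG) start at positions 3, 19, 58.
NdeI cuts after base 2 of each site, so after positions 4, 20, 59.
Linear molecule, 3 cuts → 4 fragments:
  1–4 → 4 bp
  5–20 → 16 bp
  21–59 → 39 bp
  60–90 → 31 bp
Sorted largest to smallest: 39, 31, 16, 4 bp.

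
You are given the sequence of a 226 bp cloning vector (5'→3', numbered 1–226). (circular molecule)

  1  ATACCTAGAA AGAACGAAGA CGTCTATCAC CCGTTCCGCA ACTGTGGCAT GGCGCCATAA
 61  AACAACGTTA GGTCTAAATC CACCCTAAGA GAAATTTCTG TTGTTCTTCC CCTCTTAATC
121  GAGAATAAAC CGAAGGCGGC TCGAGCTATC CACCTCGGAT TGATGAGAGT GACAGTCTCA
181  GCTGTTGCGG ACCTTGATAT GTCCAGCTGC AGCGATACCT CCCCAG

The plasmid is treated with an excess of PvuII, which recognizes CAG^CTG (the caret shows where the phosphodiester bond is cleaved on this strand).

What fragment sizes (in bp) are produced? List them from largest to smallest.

201, 25 bp

PvuII sites (CAGCTG) start at positions 179, 204.
PvuII cuts after base 3 of each site, so after positions 181, 206.
Circular molecule, 2 cuts → 2 fragments:
  182–206 → 25 bp
  207–226 then 1–181 → 20 + 181 = 201 bp
Sorted largest to smallest: 201, 25 bp.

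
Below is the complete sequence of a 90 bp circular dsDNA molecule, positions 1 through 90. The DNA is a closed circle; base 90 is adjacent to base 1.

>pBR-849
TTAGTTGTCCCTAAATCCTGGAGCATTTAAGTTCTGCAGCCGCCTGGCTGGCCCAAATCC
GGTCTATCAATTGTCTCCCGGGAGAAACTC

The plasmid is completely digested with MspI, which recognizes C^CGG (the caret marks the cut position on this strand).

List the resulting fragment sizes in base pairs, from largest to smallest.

MspI sites (CCGG) start at positions 59, 78.
MspI cuts after the first base of each site, so after positions 59, 78.
Circular molecule, 2 cuts → 2 fragments:
  60–78 → 19 bp
  79–90 then 1–59 → 12 + 59 = 71 bp
Sorted largest to smallest: 71, 19 bp.

71, 19 bp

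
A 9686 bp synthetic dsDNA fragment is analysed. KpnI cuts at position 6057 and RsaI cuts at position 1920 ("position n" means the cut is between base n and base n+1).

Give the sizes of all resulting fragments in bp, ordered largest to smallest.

4137, 3629, 1920 bp

Combined cut positions (sorted): 1920, 6057.
Linear molecule, 2 cuts → 3 fragments:
  1920 − 0 = 1920 bp
  6057 − 1920 = 4137 bp
  9686 − 6057 = 3629 bp
Sorted largest to smallest: 4137, 3629, 1920 bp.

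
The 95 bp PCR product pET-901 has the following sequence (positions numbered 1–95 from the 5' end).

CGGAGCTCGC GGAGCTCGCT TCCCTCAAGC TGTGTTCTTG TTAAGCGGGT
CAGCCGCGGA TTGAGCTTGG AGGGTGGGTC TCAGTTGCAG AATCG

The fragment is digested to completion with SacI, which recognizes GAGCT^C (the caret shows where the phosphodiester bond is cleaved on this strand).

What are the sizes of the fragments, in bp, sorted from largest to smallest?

SacI sites (GAGCTC) start at positions 3, 12.
SacI cuts after base 5 of each site (before the last base), so after positions 7, 16.
Linear molecule, 2 cuts → 3 fragments:
  1–7 → 7 bp
  8–16 → 9 bp
  17–95 → 79 bp
Sorted largest to smallest: 79, 9, 7 bp.

79, 9, 7 bp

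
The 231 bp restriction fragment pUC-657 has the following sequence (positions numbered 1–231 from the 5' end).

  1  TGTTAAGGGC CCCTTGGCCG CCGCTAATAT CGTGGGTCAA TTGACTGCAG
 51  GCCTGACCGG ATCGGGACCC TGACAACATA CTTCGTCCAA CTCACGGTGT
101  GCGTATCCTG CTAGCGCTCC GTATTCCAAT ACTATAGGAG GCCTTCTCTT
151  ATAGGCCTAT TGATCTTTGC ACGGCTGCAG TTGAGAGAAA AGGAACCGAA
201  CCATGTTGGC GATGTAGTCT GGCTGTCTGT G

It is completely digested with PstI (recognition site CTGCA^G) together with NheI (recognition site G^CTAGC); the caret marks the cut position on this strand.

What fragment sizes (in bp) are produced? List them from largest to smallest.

PstI sites (CTGCAG) start at positions 45, 175.
PstI cuts after base 5 of each site (before the last base), so after positions 49, 179.
The NheI site (GCTAGC) starts at position 110.
NheI cuts after the first base of each site, so after position 110.
Combined cut positions: 49, 110, 179.
Linear molecule, 3 cuts → 4 fragments:
  1–49 → 49 bp
  50–110 → 61 bp
  111–179 → 69 bp
  180–231 → 52 bp
Sorted largest to smallest: 69, 61, 52, 49 bp.

69, 61, 52, 49 bp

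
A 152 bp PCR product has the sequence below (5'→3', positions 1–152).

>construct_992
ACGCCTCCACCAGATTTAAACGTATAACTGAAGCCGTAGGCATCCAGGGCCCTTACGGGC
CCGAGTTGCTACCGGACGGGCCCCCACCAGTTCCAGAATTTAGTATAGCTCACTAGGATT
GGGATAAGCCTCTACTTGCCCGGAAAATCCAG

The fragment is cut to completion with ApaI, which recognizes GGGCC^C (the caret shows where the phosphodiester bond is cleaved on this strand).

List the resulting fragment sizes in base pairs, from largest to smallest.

ApaI sites (GGGCCC) start at positions 47, 57, 78.
ApaI cuts after base 5 of each site (before the last base), so after positions 51, 61, 82.
Linear molecule, 3 cuts → 4 fragments:
  1–51 → 51 bp
  52–61 → 10 bp
  62–82 → 21 bp
  83–152 → 70 bp
Sorted largest to smallest: 70, 51, 21, 10 bp.

70, 51, 21, 10 bp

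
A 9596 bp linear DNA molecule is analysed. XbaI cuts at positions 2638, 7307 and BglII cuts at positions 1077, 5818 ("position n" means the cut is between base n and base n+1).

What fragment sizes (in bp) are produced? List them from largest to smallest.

Combined cut positions (sorted): 1077, 2638, 5818, 7307.
Linear molecule, 4 cuts → 5 fragments:
  1077 − 0 = 1077 bp
  2638 − 1077 = 1561 bp
  5818 − 2638 = 3180 bp
  7307 − 5818 = 1489 bp
  9596 − 7307 = 2289 bp
Sorted largest to smallest: 3180, 2289, 1561, 1489, 1077 bp.

3180, 2289, 1561, 1489, 1077 bp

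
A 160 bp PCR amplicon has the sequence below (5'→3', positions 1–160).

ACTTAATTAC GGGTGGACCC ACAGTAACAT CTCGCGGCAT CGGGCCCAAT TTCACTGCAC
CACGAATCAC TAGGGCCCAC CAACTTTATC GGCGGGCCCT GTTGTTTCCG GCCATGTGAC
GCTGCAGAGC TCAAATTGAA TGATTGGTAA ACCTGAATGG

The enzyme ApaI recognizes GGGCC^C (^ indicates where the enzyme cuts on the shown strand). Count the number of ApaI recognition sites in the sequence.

3

GGGCCC occurs starting at positions 42, 73, 94.
ApaI cuts at 3 sites.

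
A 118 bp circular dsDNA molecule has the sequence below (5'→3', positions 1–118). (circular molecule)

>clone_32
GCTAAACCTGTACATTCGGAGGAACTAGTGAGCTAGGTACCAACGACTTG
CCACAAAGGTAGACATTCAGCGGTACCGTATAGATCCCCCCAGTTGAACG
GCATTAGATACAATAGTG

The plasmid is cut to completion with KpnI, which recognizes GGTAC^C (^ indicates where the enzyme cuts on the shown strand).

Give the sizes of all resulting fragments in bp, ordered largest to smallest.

82, 36 bp

KpnI sites (GGTACC) start at positions 36, 72.
KpnI cuts after base 5 of each site (before the last base), so after positions 40, 76.
Circular molecule, 2 cuts → 2 fragments:
  41–76 → 36 bp
  77–118 then 1–40 → 42 + 40 = 82 bp
Sorted largest to smallest: 82, 36 bp.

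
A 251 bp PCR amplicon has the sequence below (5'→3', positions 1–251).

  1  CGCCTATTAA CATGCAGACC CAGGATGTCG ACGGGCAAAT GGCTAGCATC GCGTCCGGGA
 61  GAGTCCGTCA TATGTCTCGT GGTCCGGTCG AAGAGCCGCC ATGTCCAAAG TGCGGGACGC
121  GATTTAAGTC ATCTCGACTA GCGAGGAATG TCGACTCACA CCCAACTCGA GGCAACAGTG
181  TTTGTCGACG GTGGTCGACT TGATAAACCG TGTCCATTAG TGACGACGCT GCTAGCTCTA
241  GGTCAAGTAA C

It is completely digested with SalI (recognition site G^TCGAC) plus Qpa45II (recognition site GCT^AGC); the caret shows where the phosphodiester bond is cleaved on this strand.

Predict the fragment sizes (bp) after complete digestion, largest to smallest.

SalI sites (GTCGAC) start at positions 27, 150, 184, 194.
SalI cuts after the first base of each site, so after positions 27, 150, 184, 194.
Qpa45II sites (GCTAGC) start at positions 42, 231.
Qpa45II cuts after base 3 of each site, so after positions 44, 233.
Combined cut positions: 27, 44, 150, 184, 194, 233.
Linear molecule, 6 cuts → 7 fragments:
  1–27 → 27 bp
  28–44 → 17 bp
  45–150 → 106 bp
  151–184 → 34 bp
  185–194 → 10 bp
  195–233 → 39 bp
  234–251 → 18 bp
Sorted largest to smallest: 106, 39, 34, 27, 18, 17, 10 bp.

106, 39, 34, 27, 18, 17, 10 bp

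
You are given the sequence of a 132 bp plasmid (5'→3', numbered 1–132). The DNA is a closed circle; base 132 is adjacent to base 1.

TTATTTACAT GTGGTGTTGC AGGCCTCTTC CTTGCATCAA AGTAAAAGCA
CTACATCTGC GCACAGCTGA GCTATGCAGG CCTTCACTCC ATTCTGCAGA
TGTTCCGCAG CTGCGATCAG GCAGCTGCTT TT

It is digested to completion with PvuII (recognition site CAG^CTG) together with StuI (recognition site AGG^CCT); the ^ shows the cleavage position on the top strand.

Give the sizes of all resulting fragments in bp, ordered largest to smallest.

PvuII sites (CAGCTG) start at positions 64, 108, 122.
PvuII cuts after base 3 of each site, so after positions 66, 110, 124.
StuI sites (AGGCCT) start at positions 21, 78.
StuI cuts after base 3 of each site, so after positions 23, 80.
Combined cut positions: 23, 66, 80, 110, 124.
Circular molecule, 5 cuts → 5 fragments:
  24–66 → 43 bp
  67–80 → 14 bp
  81–110 → 30 bp
  111–124 → 14 bp
  125–132 then 1–23 → 8 + 23 = 31 bp
Sorted largest to smallest: 43, 31, 30, 14, 14 bp.

43, 31, 30, 14, 14 bp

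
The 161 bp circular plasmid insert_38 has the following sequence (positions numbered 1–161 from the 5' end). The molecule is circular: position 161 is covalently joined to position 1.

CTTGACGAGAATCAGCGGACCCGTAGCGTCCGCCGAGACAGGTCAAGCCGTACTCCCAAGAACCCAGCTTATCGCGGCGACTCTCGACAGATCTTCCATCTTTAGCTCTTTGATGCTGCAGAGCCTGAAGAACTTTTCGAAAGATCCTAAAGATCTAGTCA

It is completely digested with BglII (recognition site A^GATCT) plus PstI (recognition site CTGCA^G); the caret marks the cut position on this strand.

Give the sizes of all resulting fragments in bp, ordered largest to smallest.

99, 31, 31 bp

BglII sites (AGATCT) start at positions 89, 151.
BglII cuts after the first base of each site, so after positions 89, 151.
The PstI site (CTGCAG) starts at position 116.
PstI cuts after base 5 of each site (before the last base), so after position 120.
Combined cut positions: 89, 120, 151.
Circular molecule, 3 cuts → 3 fragments:
  90–120 → 31 bp
  121–151 → 31 bp
  152–161 then 1–89 → 10 + 89 = 99 bp
Sorted largest to smallest: 99, 31, 31 bp.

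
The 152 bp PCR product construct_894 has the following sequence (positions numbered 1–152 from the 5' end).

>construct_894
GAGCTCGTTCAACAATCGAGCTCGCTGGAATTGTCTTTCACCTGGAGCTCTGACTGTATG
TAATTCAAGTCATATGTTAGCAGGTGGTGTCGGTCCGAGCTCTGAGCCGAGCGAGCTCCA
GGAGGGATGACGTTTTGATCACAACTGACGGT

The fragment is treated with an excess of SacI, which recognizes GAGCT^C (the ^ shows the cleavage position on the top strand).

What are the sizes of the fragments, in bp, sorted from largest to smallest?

SacI sites (GAGCTC) start at positions 1, 18, 45, 97, 113.
SacI cuts after base 5 of each site (before the last base), so after positions 5, 22, 49, 101, 117.
Linear molecule, 5 cuts → 6 fragments:
  1–5 → 5 bp
  6–22 → 17 bp
  23–49 → 27 bp
  50–101 → 52 bp
  102–117 → 16 bp
  118–152 → 35 bp
Sorted largest to smallest: 52, 35, 27, 17, 16, 5 bp.

52, 35, 27, 17, 16, 5 bp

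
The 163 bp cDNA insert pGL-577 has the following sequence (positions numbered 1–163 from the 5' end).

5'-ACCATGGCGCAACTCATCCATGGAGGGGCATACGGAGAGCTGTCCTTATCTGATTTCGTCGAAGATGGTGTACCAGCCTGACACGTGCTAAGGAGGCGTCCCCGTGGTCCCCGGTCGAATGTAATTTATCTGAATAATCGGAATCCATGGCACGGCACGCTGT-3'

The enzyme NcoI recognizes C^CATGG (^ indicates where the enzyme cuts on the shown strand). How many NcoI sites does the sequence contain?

3

CCATGG occurs starting at positions 2, 18, 145.
NcoI cuts at 3 sites.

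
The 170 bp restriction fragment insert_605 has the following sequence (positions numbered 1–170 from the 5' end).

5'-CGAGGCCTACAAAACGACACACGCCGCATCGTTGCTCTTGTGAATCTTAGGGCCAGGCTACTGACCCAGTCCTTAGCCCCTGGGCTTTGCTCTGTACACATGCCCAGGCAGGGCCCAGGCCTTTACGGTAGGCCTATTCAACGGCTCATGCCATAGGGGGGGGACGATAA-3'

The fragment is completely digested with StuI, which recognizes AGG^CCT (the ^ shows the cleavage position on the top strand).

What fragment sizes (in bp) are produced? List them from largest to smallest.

114, 38, 13, 5 bp

StuI sites (AGGCCT) start at positions 3, 117, 130.
StuI cuts after base 3 of each site, so after positions 5, 119, 132.
Linear molecule, 3 cuts → 4 fragments:
  1–5 → 5 bp
  6–119 → 114 bp
  120–132 → 13 bp
  133–170 → 38 bp
Sorted largest to smallest: 114, 38, 13, 5 bp.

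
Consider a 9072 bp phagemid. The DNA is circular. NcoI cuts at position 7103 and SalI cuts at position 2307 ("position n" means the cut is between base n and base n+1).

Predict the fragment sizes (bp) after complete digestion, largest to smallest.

4796, 4276 bp

Combined cut positions (sorted): 2307, 7103.
Circular molecule, 2 cuts → 2 fragments:
  7103 − 2307 = 4796 bp
  wrap: 9072 − 7103 + 2307 = 4276 bp
Sorted largest to smallest: 4796, 4276 bp.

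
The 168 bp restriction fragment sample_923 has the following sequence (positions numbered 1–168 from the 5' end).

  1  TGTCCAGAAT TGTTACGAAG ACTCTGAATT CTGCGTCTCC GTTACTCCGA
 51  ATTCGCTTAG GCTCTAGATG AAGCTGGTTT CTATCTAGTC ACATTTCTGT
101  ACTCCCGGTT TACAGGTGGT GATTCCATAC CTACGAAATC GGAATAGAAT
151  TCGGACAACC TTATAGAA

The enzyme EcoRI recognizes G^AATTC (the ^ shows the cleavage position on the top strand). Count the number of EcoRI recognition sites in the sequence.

3

GAATTC occurs starting at positions 26, 49, 147.
EcoRI cuts at 3 sites.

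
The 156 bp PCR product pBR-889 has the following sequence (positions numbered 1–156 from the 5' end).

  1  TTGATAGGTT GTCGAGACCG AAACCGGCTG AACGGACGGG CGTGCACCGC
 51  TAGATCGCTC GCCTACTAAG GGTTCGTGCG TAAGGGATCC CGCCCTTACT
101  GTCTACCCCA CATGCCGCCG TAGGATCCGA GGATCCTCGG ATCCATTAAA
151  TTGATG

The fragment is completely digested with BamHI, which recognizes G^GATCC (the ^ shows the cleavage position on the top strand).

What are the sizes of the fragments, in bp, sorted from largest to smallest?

85, 38, 17, 8, 8 bp

BamHI sites (GGATCC) start at positions 85, 123, 131, 139.
BamHI cuts after the first base of each site, so after positions 85, 123, 131, 139.
Linear molecule, 4 cuts → 5 fragments:
  1–85 → 85 bp
  86–123 → 38 bp
  124–131 → 8 bp
  132–139 → 8 bp
  140–156 → 17 bp
Sorted largest to smallest: 85, 38, 17, 8, 8 bp.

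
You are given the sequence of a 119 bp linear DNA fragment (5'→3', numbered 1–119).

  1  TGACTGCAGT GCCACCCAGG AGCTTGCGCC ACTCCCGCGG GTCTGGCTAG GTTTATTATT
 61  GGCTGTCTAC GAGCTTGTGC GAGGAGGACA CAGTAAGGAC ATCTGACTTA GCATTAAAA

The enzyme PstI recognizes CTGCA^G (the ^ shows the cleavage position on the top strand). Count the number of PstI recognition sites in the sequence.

CTGCAG occurs starting at position 4.
PstI cuts at 1 site.

1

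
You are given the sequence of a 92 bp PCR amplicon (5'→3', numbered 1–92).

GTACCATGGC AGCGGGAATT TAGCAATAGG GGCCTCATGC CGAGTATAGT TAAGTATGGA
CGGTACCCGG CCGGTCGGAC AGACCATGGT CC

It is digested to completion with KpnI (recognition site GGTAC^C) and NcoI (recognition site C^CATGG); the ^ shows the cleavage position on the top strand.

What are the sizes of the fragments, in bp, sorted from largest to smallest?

62, 18, 8, 4 bp

The KpnI site (GGTACC) starts at position 62.
KpnI cuts after base 5 of each site (before the last base), so after position 66.
NcoI sites (CCATGG) start at positions 4, 84.
NcoI cuts after the first base of each site, so after positions 4, 84.
Combined cut positions: 4, 66, 84.
Linear molecule, 3 cuts → 4 fragments:
  1–4 → 4 bp
  5–66 → 62 bp
  67–84 → 18 bp
  85–92 → 8 bp
Sorted largest to smallest: 62, 18, 8, 4 bp.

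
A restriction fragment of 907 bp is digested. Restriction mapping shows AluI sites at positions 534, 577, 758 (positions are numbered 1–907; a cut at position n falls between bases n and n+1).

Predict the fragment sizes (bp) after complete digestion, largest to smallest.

534, 181, 149, 43 bp

Linear molecule, 3 cuts → 4 fragments:
  534 − 0 = 534 bp
  577 − 534 = 43 bp
  758 − 577 = 181 bp
  907 − 758 = 149 bp
Sorted largest to smallest: 534, 181, 149, 43 bp.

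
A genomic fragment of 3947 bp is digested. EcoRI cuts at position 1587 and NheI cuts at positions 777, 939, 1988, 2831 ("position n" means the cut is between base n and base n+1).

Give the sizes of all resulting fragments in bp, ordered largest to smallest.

1116, 843, 777, 648, 401, 162 bp

Combined cut positions (sorted): 777, 939, 1587, 1988, 2831.
Linear molecule, 5 cuts → 6 fragments:
  777 − 0 = 777 bp
  939 − 777 = 162 bp
  1587 − 939 = 648 bp
  1988 − 1587 = 401 bp
  2831 − 1988 = 843 bp
  3947 − 2831 = 1116 bp
Sorted largest to smallest: 1116, 843, 777, 648, 401, 162 bp.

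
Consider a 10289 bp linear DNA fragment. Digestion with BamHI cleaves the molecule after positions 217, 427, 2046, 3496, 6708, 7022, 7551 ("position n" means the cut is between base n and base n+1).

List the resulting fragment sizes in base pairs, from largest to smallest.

Linear molecule, 7 cuts → 8 fragments:
  217 − 0 = 217 bp
  427 − 217 = 210 bp
  2046 − 427 = 1619 bp
  3496 − 2046 = 1450 bp
  6708 − 3496 = 3212 bp
  7022 − 6708 = 314 bp
  7551 − 7022 = 529 bp
  10289 − 7551 = 2738 bp
Sorted largest to smallest: 3212, 2738, 1619, 1450, 529, 314, 217, 210 bp.

3212, 2738, 1619, 1450, 529, 314, 217, 210 bp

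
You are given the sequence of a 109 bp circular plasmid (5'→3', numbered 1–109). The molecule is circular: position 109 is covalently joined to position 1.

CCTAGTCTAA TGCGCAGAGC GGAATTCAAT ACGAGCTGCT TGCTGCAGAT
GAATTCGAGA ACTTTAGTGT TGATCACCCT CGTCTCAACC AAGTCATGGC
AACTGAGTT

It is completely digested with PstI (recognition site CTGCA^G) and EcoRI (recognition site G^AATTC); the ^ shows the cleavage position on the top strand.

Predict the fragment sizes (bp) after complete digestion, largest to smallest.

The PstI site (CTGCAG) starts at position 43.
PstI cuts after base 5 of each site (before the last base), so after position 47.
EcoRI sites (GAATTC) start at positions 22, 51.
EcoRI cuts after the first base of each site, so after positions 22, 51.
Combined cut positions: 22, 47, 51.
Circular molecule, 3 cuts → 3 fragments:
  23–47 → 25 bp
  48–51 → 4 bp
  52–109 then 1–22 → 58 + 22 = 80 bp
Sorted largest to smallest: 80, 25, 4 bp.

80, 25, 4 bp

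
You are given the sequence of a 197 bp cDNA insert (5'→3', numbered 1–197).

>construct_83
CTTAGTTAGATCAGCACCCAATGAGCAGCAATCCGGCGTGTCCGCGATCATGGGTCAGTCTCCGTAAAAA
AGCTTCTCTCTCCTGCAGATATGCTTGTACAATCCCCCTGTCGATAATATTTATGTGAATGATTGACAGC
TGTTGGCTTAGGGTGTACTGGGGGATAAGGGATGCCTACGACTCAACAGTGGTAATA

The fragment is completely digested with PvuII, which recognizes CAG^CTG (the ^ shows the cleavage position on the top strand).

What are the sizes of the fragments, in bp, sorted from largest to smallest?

139, 58 bp

The PvuII site (CAGCTG) starts at position 137.
PvuII cuts after base 3 of each site, so after position 139.
Linear molecule, 1 cut → 2 fragments:
  1–139 → 139 bp
  140–197 → 58 bp
Sorted largest to smallest: 139, 58 bp.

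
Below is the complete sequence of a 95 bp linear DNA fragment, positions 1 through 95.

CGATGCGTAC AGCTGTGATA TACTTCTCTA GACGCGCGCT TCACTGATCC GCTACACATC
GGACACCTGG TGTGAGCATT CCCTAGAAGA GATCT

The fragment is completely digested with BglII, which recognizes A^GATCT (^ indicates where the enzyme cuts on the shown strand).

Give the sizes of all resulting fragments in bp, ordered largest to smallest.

90, 5 bp

The BglII site (AGATCT) starts at position 90.
BglII cuts after the first base of each site, so after position 90.
Linear molecule, 1 cut → 2 fragments:
  1–90 → 90 bp
  91–95 → 5 bp
Sorted largest to smallest: 90, 5 bp.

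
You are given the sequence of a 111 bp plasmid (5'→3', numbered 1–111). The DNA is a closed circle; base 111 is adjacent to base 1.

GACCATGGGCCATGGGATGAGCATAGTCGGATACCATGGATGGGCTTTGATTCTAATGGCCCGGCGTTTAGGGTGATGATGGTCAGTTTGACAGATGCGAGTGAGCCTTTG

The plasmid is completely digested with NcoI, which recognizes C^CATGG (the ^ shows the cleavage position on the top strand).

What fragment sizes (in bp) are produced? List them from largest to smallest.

80, 24, 7 bp

NcoI sites (CCATGG) start at positions 3, 10, 34.
NcoI cuts after the first base of each site, so after positions 3, 10, 34.
Circular molecule, 3 cuts → 3 fragments:
  4–10 → 7 bp
  11–34 → 24 bp
  35–111 then 1–3 → 77 + 3 = 80 bp
Sorted largest to smallest: 80, 24, 7 bp.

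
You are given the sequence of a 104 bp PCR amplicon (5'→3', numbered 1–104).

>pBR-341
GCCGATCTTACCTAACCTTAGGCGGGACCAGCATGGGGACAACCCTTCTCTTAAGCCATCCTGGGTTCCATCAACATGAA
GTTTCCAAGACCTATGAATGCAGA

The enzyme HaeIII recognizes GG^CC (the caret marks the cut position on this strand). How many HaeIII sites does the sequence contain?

No occurrence of GGCC is present in the sequence.
HaeIII does not cut: 0 sites.

0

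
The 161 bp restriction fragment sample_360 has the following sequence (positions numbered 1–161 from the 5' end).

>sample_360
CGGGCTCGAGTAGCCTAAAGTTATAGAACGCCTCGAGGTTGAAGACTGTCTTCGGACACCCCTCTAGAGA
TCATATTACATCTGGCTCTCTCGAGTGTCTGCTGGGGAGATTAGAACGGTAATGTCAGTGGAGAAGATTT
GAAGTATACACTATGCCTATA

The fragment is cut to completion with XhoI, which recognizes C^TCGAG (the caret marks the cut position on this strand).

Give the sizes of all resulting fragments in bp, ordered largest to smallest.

XhoI sites (CTCGAG) start at positions 5, 32, 90.
XhoI cuts after the first base of each site, so after positions 5, 32, 90.
Linear molecule, 3 cuts → 4 fragments:
  1–5 → 5 bp
  6–32 → 27 bp
  33–90 → 58 bp
  91–161 → 71 bp
Sorted largest to smallest: 71, 58, 27, 5 bp.

71, 58, 27, 5 bp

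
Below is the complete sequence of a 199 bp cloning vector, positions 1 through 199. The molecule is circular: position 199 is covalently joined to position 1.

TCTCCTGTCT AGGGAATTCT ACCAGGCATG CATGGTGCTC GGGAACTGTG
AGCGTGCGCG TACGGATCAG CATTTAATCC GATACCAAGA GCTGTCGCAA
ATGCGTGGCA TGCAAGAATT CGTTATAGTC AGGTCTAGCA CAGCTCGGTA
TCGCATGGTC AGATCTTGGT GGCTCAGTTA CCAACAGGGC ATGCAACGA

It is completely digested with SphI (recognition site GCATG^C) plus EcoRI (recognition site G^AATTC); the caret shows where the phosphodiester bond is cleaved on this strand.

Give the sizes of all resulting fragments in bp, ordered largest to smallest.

SphI sites (GCATGC) start at positions 26, 108, 189.
SphI cuts after base 5 of each site (before the last base), so after positions 30, 112, 193.
EcoRI sites (GAATTC) start at positions 14, 116.
EcoRI cuts after the first base of each site, so after positions 14, 116.
Combined cut positions: 14, 30, 112, 116, 193.
Circular molecule, 5 cuts → 5 fragments:
  15–30 → 16 bp
  31–112 → 82 bp
  113–116 → 4 bp
  117–193 → 77 bp
  194–199 then 1–14 → 6 + 14 = 20 bp
Sorted largest to smallest: 82, 77, 20, 16, 4 bp.

82, 77, 20, 16, 4 bp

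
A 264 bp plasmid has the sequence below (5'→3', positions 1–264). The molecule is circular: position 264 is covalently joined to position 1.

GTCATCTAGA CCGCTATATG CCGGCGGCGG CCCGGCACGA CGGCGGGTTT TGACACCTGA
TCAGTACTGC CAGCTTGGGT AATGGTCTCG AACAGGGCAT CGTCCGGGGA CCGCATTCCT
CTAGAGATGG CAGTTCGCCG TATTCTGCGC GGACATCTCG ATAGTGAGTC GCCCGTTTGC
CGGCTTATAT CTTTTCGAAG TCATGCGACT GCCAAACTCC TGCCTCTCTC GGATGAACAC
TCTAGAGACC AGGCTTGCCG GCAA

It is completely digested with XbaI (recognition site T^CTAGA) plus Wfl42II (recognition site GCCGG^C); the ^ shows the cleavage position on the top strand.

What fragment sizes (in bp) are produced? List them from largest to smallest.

XbaI sites (TCTAGA) start at positions 5, 120, 241.
XbaI cuts after the first base of each site, so after positions 5, 120, 241.
Wfl42II sites (GCCGGC) start at positions 20, 179, 257.
Wfl42II cuts after base 5 of each site (before the last base), so after positions 24, 183, 261.
Combined cut positions: 5, 24, 120, 183, 241, 261.
Circular molecule, 6 cuts → 6 fragments:
  6–24 → 19 bp
  25–120 → 96 bp
  121–183 → 63 bp
  184–241 → 58 bp
  242–261 → 20 bp
  262–264 then 1–5 → 3 + 5 = 8 bp
Sorted largest to smallest: 96, 63, 58, 20, 19, 8 bp.

96, 63, 58, 20, 19, 8 bp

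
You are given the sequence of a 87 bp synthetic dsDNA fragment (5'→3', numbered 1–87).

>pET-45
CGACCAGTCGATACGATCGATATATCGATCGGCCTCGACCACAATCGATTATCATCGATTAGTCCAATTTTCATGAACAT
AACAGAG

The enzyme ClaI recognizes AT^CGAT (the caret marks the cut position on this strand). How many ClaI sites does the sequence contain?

ATCGAT occurs starting at positions 16, 24, 44, 54.
ClaI cuts at 4 sites.

4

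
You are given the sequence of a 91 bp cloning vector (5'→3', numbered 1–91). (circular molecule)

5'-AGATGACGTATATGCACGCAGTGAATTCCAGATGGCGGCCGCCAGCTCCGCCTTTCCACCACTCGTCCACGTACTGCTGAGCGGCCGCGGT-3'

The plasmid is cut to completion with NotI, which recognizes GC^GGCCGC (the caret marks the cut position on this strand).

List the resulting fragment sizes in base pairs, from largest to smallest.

NotI sites (GCGGCCGC) start at positions 35, 81.
NotI cuts after base 2 of each site, so after positions 36, 82.
Circular molecule, 2 cuts → 2 fragments:
  37–82 → 46 bp
  83–91 then 1–36 → 9 + 36 = 45 bp
Sorted largest to smallest: 46, 45 bp.

46, 45 bp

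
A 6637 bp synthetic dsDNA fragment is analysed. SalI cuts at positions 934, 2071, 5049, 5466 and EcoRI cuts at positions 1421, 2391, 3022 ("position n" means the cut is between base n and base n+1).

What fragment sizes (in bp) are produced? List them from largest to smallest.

2027, 1171, 934, 650, 631, 487, 417, 320 bp

Combined cut positions (sorted): 934, 1421, 2071, 2391, 3022, 5049, 5466.
Linear molecule, 7 cuts → 8 fragments:
  934 − 0 = 934 bp
  1421 − 934 = 487 bp
  2071 − 1421 = 650 bp
  2391 − 2071 = 320 bp
  3022 − 2391 = 631 bp
  5049 − 3022 = 2027 bp
  5466 − 5049 = 417 bp
  6637 − 5466 = 1171 bp
Sorted largest to smallest: 2027, 1171, 934, 650, 631, 487, 417, 320 bp.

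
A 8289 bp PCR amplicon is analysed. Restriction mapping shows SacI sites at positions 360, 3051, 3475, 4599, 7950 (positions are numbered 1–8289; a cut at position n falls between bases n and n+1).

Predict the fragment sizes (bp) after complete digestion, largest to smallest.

3351, 2691, 1124, 424, 360, 339 bp

Linear molecule, 5 cuts → 6 fragments:
  360 − 0 = 360 bp
  3051 − 360 = 2691 bp
  3475 − 3051 = 424 bp
  4599 − 3475 = 1124 bp
  7950 − 4599 = 3351 bp
  8289 − 7950 = 339 bp
Sorted largest to smallest: 3351, 2691, 1124, 424, 360, 339 bp.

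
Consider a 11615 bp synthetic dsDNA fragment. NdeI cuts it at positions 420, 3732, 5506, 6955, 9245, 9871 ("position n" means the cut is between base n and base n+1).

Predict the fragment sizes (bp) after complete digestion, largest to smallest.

Linear molecule, 6 cuts → 7 fragments:
  420 − 0 = 420 bp
  3732 − 420 = 3312 bp
  5506 − 3732 = 1774 bp
  6955 − 5506 = 1449 bp
  9245 − 6955 = 2290 bp
  9871 − 9245 = 626 bp
  11615 − 9871 = 1744 bp
Sorted largest to smallest: 3312, 2290, 1774, 1744, 1449, 626, 420 bp.

3312, 2290, 1774, 1744, 1449, 626, 420 bp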